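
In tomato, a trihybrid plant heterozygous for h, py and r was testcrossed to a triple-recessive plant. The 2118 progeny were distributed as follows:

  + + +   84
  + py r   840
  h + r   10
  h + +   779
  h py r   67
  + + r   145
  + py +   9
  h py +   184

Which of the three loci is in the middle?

r

The two most frequent reciprocal classes, h + + and + py r, are the parental types, so the F1 was h + + / + py r.
The two rarest classes, h + r and + py +, are the double crossovers. Comparing them with the parentals, only the r allele has switched, so r is the middle locus and the order is h – r – py.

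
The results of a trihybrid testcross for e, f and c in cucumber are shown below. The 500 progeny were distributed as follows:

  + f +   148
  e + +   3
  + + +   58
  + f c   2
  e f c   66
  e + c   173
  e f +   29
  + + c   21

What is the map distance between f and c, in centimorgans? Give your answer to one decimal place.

25.8 centimorgans

The two most frequent reciprocal classes, e + c and + f +, are the parental types, so the F1 was e + c / + f +.
The two rarest classes, e + + and + f c, are the double crossovers. Comparing them with the parentals, only the c allele has switched, so c is the middle locus and the order is f – c – e.
Crossovers in the f–c interval produce the single-crossover classes e f c and + + + (66 + 58 = 124) plus the double crossovers (5).
RF(f–c) = (124 + 5) / 500 = 129/500 = 0.2580 → 25.8 centimorgans.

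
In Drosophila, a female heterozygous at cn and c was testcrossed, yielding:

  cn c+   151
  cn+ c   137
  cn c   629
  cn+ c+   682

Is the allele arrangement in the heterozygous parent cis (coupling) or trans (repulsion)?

cis

The two most frequent classes are cn+ c+ (682) and cn c (629); these are the parental (non-recombinant) types.
So the F1 carried cn+ c+ on one chromosome and cn c on the other — the recessive alleles are on the same chromosome (cis / coupling).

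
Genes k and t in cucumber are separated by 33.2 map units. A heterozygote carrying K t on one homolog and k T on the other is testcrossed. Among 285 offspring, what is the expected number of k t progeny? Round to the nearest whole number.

A map distance of 33.2 map units corresponds to a recombination frequency of 0.332.
The F1 is K t / k T, so k t is a recombinant gamete class with expected frequency r/2 = 0.332/2 = 0.1660.
Expected number = 0.1660 × 285 = 47.31 ≈ 47.

47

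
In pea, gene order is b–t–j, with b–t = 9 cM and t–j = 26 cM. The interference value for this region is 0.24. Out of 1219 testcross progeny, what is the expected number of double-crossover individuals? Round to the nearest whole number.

Map distances give recombination frequencies of 0.090 and 0.260 for the two intervals.
With interference 0.24 (so coincidence = 0.76), expected double-crossover frequency = 0.090 × 0.260 × 0.76 = 0.01778.
Expected number = 0.01778 × 1219 = 21.68 ≈ 22.

22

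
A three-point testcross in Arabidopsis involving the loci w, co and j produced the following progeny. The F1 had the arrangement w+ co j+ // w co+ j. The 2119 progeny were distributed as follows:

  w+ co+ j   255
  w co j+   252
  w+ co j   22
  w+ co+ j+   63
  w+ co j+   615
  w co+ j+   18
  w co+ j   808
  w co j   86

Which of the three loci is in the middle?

j

The two rarest classes, w+ co j and w co+ j+, are the double crossovers. Comparing them with the parentals, only the j allele has switched, so j is the middle locus and the order is co – j – w.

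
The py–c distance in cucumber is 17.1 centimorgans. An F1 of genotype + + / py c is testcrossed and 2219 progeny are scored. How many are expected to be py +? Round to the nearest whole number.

A map distance of 17.1 centimorgans corresponds to a recombination frequency of 0.171.
The F1 is + + / py c, so py + is a recombinant gamete class with expected frequency r/2 = 0.171/2 = 0.0855.
Expected number = 0.0855 × 2219 = 189.72 ≈ 190.

190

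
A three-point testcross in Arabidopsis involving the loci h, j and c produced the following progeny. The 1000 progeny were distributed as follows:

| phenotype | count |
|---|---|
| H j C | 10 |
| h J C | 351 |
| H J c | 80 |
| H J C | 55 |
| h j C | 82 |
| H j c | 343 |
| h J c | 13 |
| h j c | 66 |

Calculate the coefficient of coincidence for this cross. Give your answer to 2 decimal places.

The two most frequent reciprocal classes, h J C and H j c, are the parental types, so the F1 was h J C / H j c.
The two rarest classes, h J c and H j C, are the double crossovers. Comparing them with the parentals, only the c allele has switched, so c is the middle locus and the order is j – c – h.
j–c: (162 + 23)/1000 = 0.1850; c–h: (121 + 23)/1000 = 0.1440.
Expected DCO frequency = 0.1850 × 0.1440 ≈ 0.02664; observed = 23/1000 ≈ 0.02300.
Coefficient of coincidence = 0.02300/0.02664 ≈ 0.86.

0.86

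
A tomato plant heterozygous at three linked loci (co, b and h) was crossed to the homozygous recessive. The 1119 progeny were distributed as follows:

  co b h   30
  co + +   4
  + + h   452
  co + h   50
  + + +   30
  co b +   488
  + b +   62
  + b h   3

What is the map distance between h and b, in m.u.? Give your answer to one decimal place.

The two most frequent reciprocal classes, co b + and + + h, are the parental types, so the F1 was co b + / + + h.
The two rarest classes, co + + and + b h, are the double crossovers. Comparing them with the parentals, only the b allele has switched, so b is the middle locus and the order is h – b – co.
Crossovers in the h–b interval produce the single-crossover classes co b h and + + + (30 + 30 = 60) plus the double crossovers (7).
RF(h–b) = (60 + 7) / 1119 = 67/1119 = 0.0599 → 6.0 m.u.

6.0 m.u.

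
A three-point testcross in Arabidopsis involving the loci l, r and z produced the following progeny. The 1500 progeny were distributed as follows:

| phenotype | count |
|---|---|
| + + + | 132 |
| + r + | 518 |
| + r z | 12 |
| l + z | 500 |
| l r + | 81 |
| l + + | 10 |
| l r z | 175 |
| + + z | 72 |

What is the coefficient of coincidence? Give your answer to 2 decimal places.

The two most frequent reciprocal classes, l + z and + r +, are the parental types, so the F1 was l + z / + r +.
The two rarest classes, l + + and + r z, are the double crossovers. Comparing them with the parentals, only the z allele has switched, so z is the middle locus and the order is l – z – r.
l–z: (153 + 22)/1500 = 0.1167; z–r: (307 + 22)/1500 = 0.2193.
Expected DCO frequency = 0.1167 × 0.2193 ≈ 0.02559; observed = 22/1500 ≈ 0.01467.
Coefficient of coincidence = 0.01467/0.02559 ≈ 0.57.

0.57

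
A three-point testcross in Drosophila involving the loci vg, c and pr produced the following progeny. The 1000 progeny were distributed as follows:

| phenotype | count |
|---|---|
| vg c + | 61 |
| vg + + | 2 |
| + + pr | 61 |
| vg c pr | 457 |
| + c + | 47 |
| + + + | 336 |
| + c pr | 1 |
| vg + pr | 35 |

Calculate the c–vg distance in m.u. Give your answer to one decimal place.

8.5 m.u.

The two most frequent reciprocal classes, + + + and vg c pr, are the parental types, so the F1 was + + + / vg c pr.
The two rarest classes, vg + + and + c pr, are the double crossovers. Comparing them with the parentals, only the vg allele has switched, so vg is the middle locus and the order is c – vg – pr.
Crossovers in the c–vg interval produce the single-crossover classes + c + and vg + pr (47 + 35 = 82) plus the double crossovers (3).
RF(c–vg) = (82 + 3) / 1000 = 85/1000 = 0.0850 → 8.5 m.u.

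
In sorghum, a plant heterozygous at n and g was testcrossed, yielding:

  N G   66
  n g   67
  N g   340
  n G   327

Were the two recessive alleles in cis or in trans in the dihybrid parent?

trans

The two most frequent classes are N g (340) and n G (327); these are the parental (non-recombinant) types.
So the F1 carried N g on one chromosome and n G on the other — the recessive alleles are on opposite chromosomes (trans / repulsion).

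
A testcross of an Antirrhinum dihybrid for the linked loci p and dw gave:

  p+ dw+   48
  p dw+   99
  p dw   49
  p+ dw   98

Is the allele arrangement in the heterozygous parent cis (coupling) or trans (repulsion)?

trans

The two most frequent classes are p+ dw (98) and p dw+ (99); these are the parental (non-recombinant) types.
So the F1 carried p+ dw on one chromosome and p dw+ on the other — the recessive alleles are on opposite chromosomes (trans / repulsion).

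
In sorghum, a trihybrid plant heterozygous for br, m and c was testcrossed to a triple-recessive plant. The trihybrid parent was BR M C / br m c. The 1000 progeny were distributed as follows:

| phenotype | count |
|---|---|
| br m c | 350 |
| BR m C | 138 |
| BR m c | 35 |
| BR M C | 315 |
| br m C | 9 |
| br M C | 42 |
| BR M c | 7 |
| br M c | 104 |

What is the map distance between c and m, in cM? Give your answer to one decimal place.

The two rarest classes, BR M c and br m C, are the double crossovers. Comparing them with the parentals, only the c allele has switched, so c is the middle locus and the order is m – c – br.
Crossovers in the m–c interval produce the single-crossover classes BR m C and br M c (138 + 104 = 242) plus the double crossovers (16).
RF(m–c) = (242 + 16) / 1000 = 258/1000 = 0.2580 → 25.8 cM.

25.8 cM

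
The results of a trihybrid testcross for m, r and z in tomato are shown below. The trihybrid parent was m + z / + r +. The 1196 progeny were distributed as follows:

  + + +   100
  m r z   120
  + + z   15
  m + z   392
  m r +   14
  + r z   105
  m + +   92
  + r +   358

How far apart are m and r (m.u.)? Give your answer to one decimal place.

20.8 m.u.

The two rarest classes, + + z and m r +, are the double crossovers. Comparing them with the parentals, only the m allele has switched, so m is the middle locus and the order is z – m – r.
Crossovers in the m–r interval produce the single-crossover classes m r z and + + + (120 + 100 = 220) plus the double crossovers (29).
RF(m–r) = (220 + 29) / 1196 = 249/1196 = 0.2082 → 20.8 m.u.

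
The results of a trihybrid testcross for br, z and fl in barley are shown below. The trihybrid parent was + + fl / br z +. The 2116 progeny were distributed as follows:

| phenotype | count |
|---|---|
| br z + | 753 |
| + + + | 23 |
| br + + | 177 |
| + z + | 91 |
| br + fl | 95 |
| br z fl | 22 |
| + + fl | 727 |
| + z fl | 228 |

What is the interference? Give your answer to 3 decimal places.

0.084

The two rarest classes, + + + and br z fl, are the double crossovers. Comparing them with the parentals, only the fl allele has switched, so fl is the middle locus and the order is z – fl – br.
z–fl: (405 + 45)/2116 = 0.2127; fl–br: (186 + 45)/2116 = 0.1092.
Expected DCO frequency = 0.2127 × 0.1092 ≈ 0.02323; observed = 45/2116 ≈ 0.02127.
Coefficient of coincidence = 0.02127/0.02323 ≈ 0.916; interference = 1 − 0.916 = 0.084.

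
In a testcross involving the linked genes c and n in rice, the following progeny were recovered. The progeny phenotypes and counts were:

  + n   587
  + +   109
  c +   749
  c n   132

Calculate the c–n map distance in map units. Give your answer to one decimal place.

15.3 map units

The two most frequent classes, + n (587) and c + (749), are the parental types, so the F1 was + n / c +.
The recombinant classes are + + and c n: 109 + 132 = 241.
Recombination frequency = 241/1577 = 0.1528 ≈ 15.3%, i.e. 15.3 map units.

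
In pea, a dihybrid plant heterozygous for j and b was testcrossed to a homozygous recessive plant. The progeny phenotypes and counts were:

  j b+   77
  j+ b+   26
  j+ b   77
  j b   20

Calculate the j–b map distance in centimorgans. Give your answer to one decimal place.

23.0 centimorgans

The two most frequent classes, j+ b (77) and j b+ (77), are the parental types, so the F1 was j+ b / j b+.
The recombinant classes are j+ b+ and j b: 26 + 20 = 46.
Recombination frequency = 46/200 = 0.2300 ≈ 23.0%, i.e. 23.0 centimorgans.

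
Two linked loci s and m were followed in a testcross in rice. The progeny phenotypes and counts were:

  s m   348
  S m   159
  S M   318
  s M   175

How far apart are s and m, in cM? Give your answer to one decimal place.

33.4 cM

The two most frequent classes, S M (318) and s m (348), are the parental types, so the F1 was S M / s m.
The recombinant classes are S m and s M: 159 + 175 = 334.
Recombination frequency = 334/1000 = 0.3340 ≈ 33.4%, i.e. 33.4 cM.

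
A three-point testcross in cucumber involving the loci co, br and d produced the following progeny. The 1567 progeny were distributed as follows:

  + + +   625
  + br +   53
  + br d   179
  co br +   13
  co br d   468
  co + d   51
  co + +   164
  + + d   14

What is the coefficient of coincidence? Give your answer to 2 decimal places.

0.87

The two most frequent reciprocal classes, + + + and co br d, are the parental types, so the F1 was + + + / co br d.
The two rarest classes, + + d and co br +, are the double crossovers. Comparing them with the parentals, only the d allele has switched, so d is the middle locus and the order is br – d – co.
br–d: (104 + 27)/1567 = 0.0836; d–co: (343 + 27)/1567 = 0.2361.
Expected DCO frequency = 0.0836 × 0.2361 ≈ 0.01974; observed = 27/1567 ≈ 0.01723.
Coefficient of coincidence = 0.01723/0.01974 ≈ 0.87.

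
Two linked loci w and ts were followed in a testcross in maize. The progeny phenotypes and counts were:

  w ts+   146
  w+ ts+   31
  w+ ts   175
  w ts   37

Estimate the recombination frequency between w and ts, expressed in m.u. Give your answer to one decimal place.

17.5 m.u.

The two most frequent classes, w+ ts (175) and w ts+ (146), are the parental types, so the F1 was w+ ts / w ts+.
The recombinant classes are w+ ts+ and w ts: 31 + 37 = 68.
Recombination frequency = 68/389 = 0.1748 ≈ 17.5%, i.e. 17.5 m.u.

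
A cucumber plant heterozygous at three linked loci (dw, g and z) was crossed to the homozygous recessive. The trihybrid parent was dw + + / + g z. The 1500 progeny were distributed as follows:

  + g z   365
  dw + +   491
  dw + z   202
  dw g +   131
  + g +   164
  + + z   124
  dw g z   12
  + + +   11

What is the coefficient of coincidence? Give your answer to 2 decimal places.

0.32

The two rarest classes, + + + and dw g z, are the double crossovers. Comparing them with the parentals, only the dw allele has switched, so dw is the middle locus and the order is z – dw – g.
z–dw: (366 + 23)/1500 = 0.2593; dw–g: (255 + 23)/1500 = 0.1853.
Expected DCO frequency = 0.2593 × 0.1853 ≈ 0.04805; observed = 23/1500 ≈ 0.01533.
Coefficient of coincidence = 0.01533/0.04805 ≈ 0.32.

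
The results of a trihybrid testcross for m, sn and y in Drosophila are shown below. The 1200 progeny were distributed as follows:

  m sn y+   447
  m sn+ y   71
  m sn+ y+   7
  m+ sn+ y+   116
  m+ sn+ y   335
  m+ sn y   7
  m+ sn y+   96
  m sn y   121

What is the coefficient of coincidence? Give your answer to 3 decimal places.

0.370

The two most frequent reciprocal classes, m+ sn+ y and m sn y+, are the parental types, so the F1 was m+ sn+ y / m sn y+.
The two rarest classes, m+ sn y and m sn+ y+, are the double crossovers. Comparing them with the parentals, only the sn allele has switched, so sn is the middle locus and the order is y – sn – m.
y–sn: (237 + 14)/1200 = 0.2092; sn–m: (167 + 14)/1200 = 0.1508.
Expected DCO frequency = 0.2092 × 0.1508 ≈ 0.03155; observed = 14/1200 ≈ 0.01167.
Coefficient of coincidence = 0.01167/0.03155 ≈ 0.370.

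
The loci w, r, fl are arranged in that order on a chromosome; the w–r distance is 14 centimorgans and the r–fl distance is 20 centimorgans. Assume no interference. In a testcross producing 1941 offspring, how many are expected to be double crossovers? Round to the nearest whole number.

54

Map distances give recombination frequencies of 0.140 and 0.200 for the two intervals.
With no interference, expected double-crossover frequency = 0.140 × 0.200 = 0.02800.
Expected number = 0.02800 × 1941 = 54.35 ≈ 54.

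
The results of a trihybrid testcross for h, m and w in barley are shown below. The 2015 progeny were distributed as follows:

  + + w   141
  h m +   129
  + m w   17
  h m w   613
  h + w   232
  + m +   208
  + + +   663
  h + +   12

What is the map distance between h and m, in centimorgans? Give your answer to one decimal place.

The two most frequent reciprocal classes, + + + and h m w, are the parental types, so the F1 was + + + / h m w.
The two rarest classes, h + + and + m w, are the double crossovers. Comparing them with the parentals, only the h allele has switched, so h is the middle locus and the order is m – h – w.
Crossovers in the m–h interval produce the single-crossover classes + m + and h + w (208 + 232 = 440) plus the double crossovers (29).
RF(m–h) = (440 + 29) / 2015 = 469/2015 = 0.2328 → 23.3 centimorgans.

23.3 centimorgans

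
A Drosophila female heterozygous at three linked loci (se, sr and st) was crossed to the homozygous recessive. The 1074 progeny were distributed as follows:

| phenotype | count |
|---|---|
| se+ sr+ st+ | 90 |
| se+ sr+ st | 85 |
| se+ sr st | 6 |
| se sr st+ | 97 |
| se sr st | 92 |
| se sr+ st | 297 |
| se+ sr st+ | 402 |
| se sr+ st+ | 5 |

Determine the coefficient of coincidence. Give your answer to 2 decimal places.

0.32

The two most frequent reciprocal classes, se sr+ st and se+ sr st+, are the parental types, so the F1 was se sr+ st / se+ sr st+.
The two rarest classes, se sr+ st+ and se+ sr st, are the double crossovers. Comparing them with the parentals, only the st allele has switched, so st is the middle locus and the order is se – st – sr.
se–st: (182 + 11)/1074 = 0.1797; st–sr: (182 + 11)/1074 = 0.1797.
Expected DCO frequency = 0.1797 × 0.1797 ≈ 0.03229; observed = 11/1074 ≈ 0.01024.
Coefficient of coincidence = 0.01024/0.03229 ≈ 0.32.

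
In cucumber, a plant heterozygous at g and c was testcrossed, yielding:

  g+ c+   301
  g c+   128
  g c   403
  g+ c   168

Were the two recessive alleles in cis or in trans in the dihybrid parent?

The two most frequent classes are g+ c+ (301) and g c (403); these are the parental (non-recombinant) types.
So the F1 carried g+ c+ on one chromosome and g c on the other — the recessive alleles are on the same chromosome (cis / coupling).

cis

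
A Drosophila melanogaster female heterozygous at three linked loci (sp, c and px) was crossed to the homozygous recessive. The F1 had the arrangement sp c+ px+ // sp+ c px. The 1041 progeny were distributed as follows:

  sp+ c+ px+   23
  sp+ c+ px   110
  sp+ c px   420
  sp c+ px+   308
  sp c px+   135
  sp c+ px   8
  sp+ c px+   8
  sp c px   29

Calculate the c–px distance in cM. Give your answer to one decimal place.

The two rarest classes, sp c+ px and sp+ c px+, are the double crossovers. Comparing them with the parentals, only the px allele has switched, so px is the middle locus and the order is sp – px – c.
Crossovers in the px–c interval produce the single-crossover classes sp c px+ and sp+ c+ px (135 + 110 = 245) plus the double crossovers (16).
RF(px–c) = (245 + 16) / 1041 = 261/1041 = 0.2507 → 25.1 cM.

25.1 cM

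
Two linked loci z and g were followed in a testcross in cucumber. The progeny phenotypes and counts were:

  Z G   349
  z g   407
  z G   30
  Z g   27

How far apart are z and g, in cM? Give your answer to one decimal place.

The two most frequent classes, Z G (349) and z g (407), are the parental types, so the F1 was Z G / z g.
The recombinant classes are Z g and z G: 27 + 30 = 57.
Recombination frequency = 57/813 = 0.0701 ≈ 7.0%, i.e. 7.0 cM.

7.0 cM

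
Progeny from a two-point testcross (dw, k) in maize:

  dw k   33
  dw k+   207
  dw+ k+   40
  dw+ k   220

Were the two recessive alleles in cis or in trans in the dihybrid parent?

The two most frequent classes are dw+ k (220) and dw k+ (207); these are the parental (non-recombinant) types.
So the F1 carried dw+ k on one chromosome and dw k+ on the other — the recessive alleles are on opposite chromosomes (trans / repulsion).

trans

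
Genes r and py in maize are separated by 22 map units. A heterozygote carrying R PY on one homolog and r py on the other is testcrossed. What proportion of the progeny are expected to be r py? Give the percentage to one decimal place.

A map distance of 22 map units corresponds to a recombination frequency of 0.220.
The F1 is R PY / r py, so r py is a parental gamete class with expected frequency (1 − r)/2 = 0.780/2 = 0.3900.
That is 0.3900 = 39.0% of the progeny.

39.0%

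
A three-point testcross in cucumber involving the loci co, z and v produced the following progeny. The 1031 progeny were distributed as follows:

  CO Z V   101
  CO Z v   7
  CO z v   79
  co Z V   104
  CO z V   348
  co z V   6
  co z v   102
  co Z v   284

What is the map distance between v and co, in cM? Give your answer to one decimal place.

The two most frequent reciprocal classes, co Z v and CO z V, are the parental types, so the F1 was co Z v / CO z V.
The two rarest classes, CO Z v and co z V, are the double crossovers. Comparing them with the parentals, only the co allele has switched, so co is the middle locus and the order is z – co – v.
Crossovers in the co–v interval produce the single-crossover classes co Z V and CO z v (104 + 79 = 183) plus the double crossovers (13).
RF(co–v) = (183 + 13) / 1031 = 196/1031 = 0.1901 → 19.0 cM.

19.0 cM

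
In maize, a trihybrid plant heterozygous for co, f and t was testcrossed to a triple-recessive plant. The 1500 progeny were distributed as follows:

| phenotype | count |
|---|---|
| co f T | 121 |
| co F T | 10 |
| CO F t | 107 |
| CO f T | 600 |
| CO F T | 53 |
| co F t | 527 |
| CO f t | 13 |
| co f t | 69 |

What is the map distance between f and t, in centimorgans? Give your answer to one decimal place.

The two most frequent reciprocal classes, co F t and CO f T, are the parental types, so the F1 was co F t / CO f T.
The two rarest classes, co F T and CO f t, are the double crossovers. Comparing them with the parentals, only the t allele has switched, so t is the middle locus and the order is f – t – co.
Crossovers in the f–t interval produce the single-crossover classes co f t and CO F T (69 + 53 = 122) plus the double crossovers (23).
RF(f–t) = (122 + 23) / 1500 = 145/1500 = 0.0967 → 9.7 centimorgans.

9.7 centimorgans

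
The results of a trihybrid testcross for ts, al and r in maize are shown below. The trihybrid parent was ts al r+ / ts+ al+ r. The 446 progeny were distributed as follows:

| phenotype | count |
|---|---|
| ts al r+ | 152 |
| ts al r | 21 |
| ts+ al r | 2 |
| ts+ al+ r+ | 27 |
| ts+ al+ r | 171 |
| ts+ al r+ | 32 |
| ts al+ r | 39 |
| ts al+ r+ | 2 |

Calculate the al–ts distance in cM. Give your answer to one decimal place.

16.8 cM

The two rarest classes, ts al+ r+ and ts+ al r, are the double crossovers. Comparing them with the parentals, only the al allele has switched, so al is the middle locus and the order is ts – al – r.
Crossovers in the ts–al interval produce the single-crossover classes ts+ al r+ and ts al+ r (32 + 39 = 71) plus the double crossovers (4).
RF(ts–al) = (71 + 4) / 446 = 75/446 = 0.1682 → 16.8 cM.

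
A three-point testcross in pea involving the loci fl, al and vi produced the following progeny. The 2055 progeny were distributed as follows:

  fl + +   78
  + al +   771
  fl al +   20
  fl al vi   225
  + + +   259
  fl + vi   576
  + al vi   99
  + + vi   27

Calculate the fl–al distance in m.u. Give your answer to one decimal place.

25.8 m.u.

The two most frequent reciprocal classes, fl + vi and + al +, are the parental types, so the F1 was fl + vi / + al +.
The two rarest classes, + + vi and fl al +, are the double crossovers. Comparing them with the parentals, only the fl allele has switched, so fl is the middle locus and the order is vi – fl – al.
Crossovers in the fl–al interval produce the single-crossover classes fl al vi and + + + (225 + 259 = 484) plus the double crossovers (47).
RF(fl–al) = (484 + 47) / 2055 = 531/2055 = 0.2584 → 25.8 m.u.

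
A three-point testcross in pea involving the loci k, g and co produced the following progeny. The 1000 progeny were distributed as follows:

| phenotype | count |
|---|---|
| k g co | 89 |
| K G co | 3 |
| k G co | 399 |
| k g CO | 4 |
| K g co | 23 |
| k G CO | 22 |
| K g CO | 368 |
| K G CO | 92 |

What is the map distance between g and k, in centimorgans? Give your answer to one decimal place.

18.8 centimorgans

The two most frequent reciprocal classes, K g CO and k G co, are the parental types, so the F1 was K g CO / k G co.
The two rarest classes, k g CO and K G co, are the double crossovers. Comparing them with the parentals, only the k allele has switched, so k is the middle locus and the order is co – k – g.
Crossovers in the k–g interval produce the single-crossover classes K G CO and k g co (92 + 89 = 181) plus the double crossovers (7).
RF(k–g) = (181 + 7) / 1000 = 188/1000 = 0.1880 → 18.8 centimorgans.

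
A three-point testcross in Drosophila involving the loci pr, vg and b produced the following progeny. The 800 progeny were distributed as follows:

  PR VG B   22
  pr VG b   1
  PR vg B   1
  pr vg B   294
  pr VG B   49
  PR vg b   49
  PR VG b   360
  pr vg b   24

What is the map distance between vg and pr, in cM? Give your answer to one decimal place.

12.5 cM

The two most frequent reciprocal classes, pr vg B and PR VG b, are the parental types, so the F1 was pr vg B / PR VG b.
The two rarest classes, PR vg B and pr VG b, are the double crossovers. Comparing them with the parentals, only the pr allele has switched, so pr is the middle locus and the order is b – pr – vg.
Crossovers in the pr–vg interval produce the single-crossover classes pr VG B and PR vg b (49 + 49 = 98) plus the double crossovers (2).
RF(pr–vg) = (98 + 2) / 800 = 100/800 = 0.1250 → 12.5 cM.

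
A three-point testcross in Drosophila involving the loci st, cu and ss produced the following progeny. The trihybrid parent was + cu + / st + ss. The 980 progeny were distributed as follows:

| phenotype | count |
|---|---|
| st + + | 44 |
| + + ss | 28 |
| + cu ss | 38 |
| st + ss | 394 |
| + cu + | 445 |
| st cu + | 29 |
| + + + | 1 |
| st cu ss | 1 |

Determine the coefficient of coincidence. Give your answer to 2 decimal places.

The two rarest classes, + + + and st cu ss, are the double crossovers. Comparing them with the parentals, only the cu allele has switched, so cu is the middle locus and the order is st – cu – ss.
st–cu: (57 + 2)/980 = 0.0602; cu–ss: (82 + 2)/980 = 0.0857.
Expected DCO frequency = 0.0602 × 0.0857 ≈ 0.00516; observed = 2/980 ≈ 0.00204.
Coefficient of coincidence = 0.00204/0.00516 ≈ 0.40.

0.40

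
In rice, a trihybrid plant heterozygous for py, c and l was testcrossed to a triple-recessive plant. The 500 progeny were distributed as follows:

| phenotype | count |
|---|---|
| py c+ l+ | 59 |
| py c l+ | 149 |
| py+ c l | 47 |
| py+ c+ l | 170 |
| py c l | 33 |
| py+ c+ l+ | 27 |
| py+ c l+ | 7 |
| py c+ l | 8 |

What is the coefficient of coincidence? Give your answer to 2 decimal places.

The two most frequent reciprocal classes, py+ c+ l and py c l+, are the parental types, so the F1 was py+ c+ l / py c l+.
The two rarest classes, py c+ l and py+ c l+, are the double crossovers. Comparing them with the parentals, only the py allele has switched, so py is the middle locus and the order is l – py – c.
l–py: (60 + 15)/500 = 0.1500; py–c: (106 + 15)/500 = 0.2420.
Expected DCO frequency = 0.1500 × 0.2420 ≈ 0.03630; observed = 15/500 ≈ 0.03000.
Coefficient of coincidence = 0.03000/0.03630 ≈ 0.83.

0.83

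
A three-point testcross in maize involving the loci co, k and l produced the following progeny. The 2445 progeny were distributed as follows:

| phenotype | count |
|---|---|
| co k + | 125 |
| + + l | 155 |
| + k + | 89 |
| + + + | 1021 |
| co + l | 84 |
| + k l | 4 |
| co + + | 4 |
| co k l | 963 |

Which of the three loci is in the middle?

co

The two most frequent reciprocal classes, co k l and + + +, are the parental types, so the F1 was co k l / + + +.
The two rarest classes, + k l and co + +, are the double crossovers. Comparing them with the parentals, only the co allele has switched, so co is the middle locus and the order is k – co – l.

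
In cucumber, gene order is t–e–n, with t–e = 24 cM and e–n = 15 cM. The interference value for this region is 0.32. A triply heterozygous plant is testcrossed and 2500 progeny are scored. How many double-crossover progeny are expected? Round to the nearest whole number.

Map distances give recombination frequencies of 0.240 and 0.150 for the two intervals.
With interference 0.32 (so coincidence = 0.68), expected double-crossover frequency = 0.240 × 0.150 × 0.68 = 0.02448.
Expected number = 0.02448 × 2500 = 61.20 ≈ 61.

61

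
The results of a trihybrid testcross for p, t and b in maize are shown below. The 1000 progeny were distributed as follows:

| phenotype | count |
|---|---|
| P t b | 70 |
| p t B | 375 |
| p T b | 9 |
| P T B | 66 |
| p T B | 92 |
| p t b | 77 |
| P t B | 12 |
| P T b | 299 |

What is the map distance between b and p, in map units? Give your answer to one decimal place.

The two most frequent reciprocal classes, p t B and P T b, are the parental types, so the F1 was p t B / P T b.
The two rarest classes, P t B and p T b, are the double crossovers. Comparing them with the parentals, only the p allele has switched, so p is the middle locus and the order is t – p – b.
Crossovers in the p–b interval produce the single-crossover classes p t b and P T B (77 + 66 = 143) plus the double crossovers (21).
RF(p–b) = (143 + 21) / 1000 = 164/1000 = 0.1640 → 16.4 map units.

16.4 map units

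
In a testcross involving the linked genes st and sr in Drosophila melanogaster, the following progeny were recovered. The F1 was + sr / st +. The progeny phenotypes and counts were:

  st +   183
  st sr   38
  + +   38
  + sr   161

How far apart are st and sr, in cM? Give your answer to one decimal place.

18.1 cM

The recombinant classes are + + and st sr: 38 + 38 = 76.
Recombination frequency = 76/420 = 0.1810 ≈ 18.1%, i.e. 18.1 cM.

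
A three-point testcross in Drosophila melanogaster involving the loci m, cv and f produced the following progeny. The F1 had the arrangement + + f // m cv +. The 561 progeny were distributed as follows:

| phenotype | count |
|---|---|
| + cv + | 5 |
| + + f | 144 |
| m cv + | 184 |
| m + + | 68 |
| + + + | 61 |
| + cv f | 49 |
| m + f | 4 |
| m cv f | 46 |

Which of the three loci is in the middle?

The two rarest classes, m + f and + cv +, are the double crossovers. Comparing them with the parentals, only the m allele has switched, so m is the middle locus and the order is cv – m – f.

m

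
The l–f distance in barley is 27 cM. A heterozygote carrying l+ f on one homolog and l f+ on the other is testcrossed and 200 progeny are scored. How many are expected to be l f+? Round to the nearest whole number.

73

A map distance of 27 cM corresponds to a recombination frequency of 0.270.
The F1 is l+ f / l f+, so l f+ is a parental gamete class with expected frequency (1 − r)/2 = 0.730/2 = 0.3650.
Expected number = 0.3650 × 200 = 73.00 ≈ 73.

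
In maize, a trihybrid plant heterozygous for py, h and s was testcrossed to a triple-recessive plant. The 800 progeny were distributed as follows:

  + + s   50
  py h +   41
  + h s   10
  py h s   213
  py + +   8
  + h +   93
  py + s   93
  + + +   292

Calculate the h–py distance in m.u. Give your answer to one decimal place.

25.5 m.u.

The two most frequent reciprocal classes, py h s and + + +, are the parental types, so the F1 was py h s / + + +.
The two rarest classes, + h s and py + +, are the double crossovers. Comparing them with the parentals, only the py allele has switched, so py is the middle locus and the order is h – py – s.
Crossovers in the h–py interval produce the single-crossover classes py + s and + h + (93 + 93 = 186) plus the double crossovers (18).
RF(h–py) = (186 + 18) / 800 = 204/800 = 0.2550 → 25.5 m.u.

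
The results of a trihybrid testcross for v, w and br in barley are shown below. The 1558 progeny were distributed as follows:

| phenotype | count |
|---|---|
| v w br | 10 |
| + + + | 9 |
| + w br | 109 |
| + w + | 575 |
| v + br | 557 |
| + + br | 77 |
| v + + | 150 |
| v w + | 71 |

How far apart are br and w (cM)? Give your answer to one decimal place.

The two most frequent reciprocal classes, + w + and v + br, are the parental types, so the F1 was + w + / v + br.
The two rarest classes, + + + and v w br, are the double crossovers. Comparing them with the parentals, only the w allele has switched, so w is the middle locus and the order is v – w – br.
Crossovers in the w–br interval produce the single-crossover classes + w br and v + + (109 + 150 = 259) plus the double crossovers (19).
RF(w–br) = (259 + 19) / 1558 = 278/1558 = 0.1784 → 17.8 cM.

17.8 cM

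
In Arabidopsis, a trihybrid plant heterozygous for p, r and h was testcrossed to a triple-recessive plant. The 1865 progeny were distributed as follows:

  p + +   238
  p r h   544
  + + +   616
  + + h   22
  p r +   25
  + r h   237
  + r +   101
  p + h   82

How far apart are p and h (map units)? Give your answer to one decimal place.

The two most frequent reciprocal classes, + + + and p r h, are the parental types, so the F1 was + + + / p r h.
The two rarest classes, + + h and p r +, are the double crossovers. Comparing them with the parentals, only the h allele has switched, so h is the middle locus and the order is p – h – r.
Crossovers in the p–h interval produce the single-crossover classes p + + and + r h (238 + 237 = 475) plus the double crossovers (47).
RF(p–h) = (475 + 47) / 1865 = 522/1865 = 0.2799 → 28.0 map units.

28.0 map units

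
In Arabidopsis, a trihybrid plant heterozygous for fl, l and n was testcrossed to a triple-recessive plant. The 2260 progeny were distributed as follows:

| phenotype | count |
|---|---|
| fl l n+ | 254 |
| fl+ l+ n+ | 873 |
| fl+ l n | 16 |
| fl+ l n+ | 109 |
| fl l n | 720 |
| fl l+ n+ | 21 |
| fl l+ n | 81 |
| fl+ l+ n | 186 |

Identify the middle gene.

fl

The two most frequent reciprocal classes, fl l n and fl+ l+ n+, are the parental types, so the F1 was fl l n / fl+ l+ n+.
The two rarest classes, fl+ l n and fl l+ n+, are the double crossovers. Comparing them with the parentals, only the fl allele has switched, so fl is the middle locus and the order is l – fl – n.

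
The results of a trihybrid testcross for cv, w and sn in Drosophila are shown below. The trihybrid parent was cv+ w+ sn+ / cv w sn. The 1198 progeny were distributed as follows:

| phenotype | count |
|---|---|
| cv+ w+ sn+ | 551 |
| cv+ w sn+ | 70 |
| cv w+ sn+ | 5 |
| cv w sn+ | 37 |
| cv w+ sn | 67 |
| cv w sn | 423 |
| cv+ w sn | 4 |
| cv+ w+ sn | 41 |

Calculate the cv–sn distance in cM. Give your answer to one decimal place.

The two rarest classes, cv w+ sn+ and cv+ w sn, are the double crossovers. Comparing them with the parentals, only the cv allele has switched, so cv is the middle locus and the order is w – cv – sn.
Crossovers in the cv–sn interval produce the single-crossover classes cv+ w+ sn and cv w sn+ (41 + 37 = 78) plus the double crossovers (9).
RF(cv–sn) = (78 + 9) / 1198 = 87/1198 = 0.0726 → 7.3 cM.

7.3 cM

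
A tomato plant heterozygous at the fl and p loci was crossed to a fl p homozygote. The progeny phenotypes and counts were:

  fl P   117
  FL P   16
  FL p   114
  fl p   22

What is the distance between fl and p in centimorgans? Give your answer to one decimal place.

14.1 centimorgans

The two most frequent classes, FL p (114) and fl P (117), are the parental types, so the F1 was FL p / fl P.
The recombinant classes are FL P and fl p: 16 + 22 = 38.
Recombination frequency = 38/269 = 0.1413 ≈ 14.1%, i.e. 14.1 centimorgans.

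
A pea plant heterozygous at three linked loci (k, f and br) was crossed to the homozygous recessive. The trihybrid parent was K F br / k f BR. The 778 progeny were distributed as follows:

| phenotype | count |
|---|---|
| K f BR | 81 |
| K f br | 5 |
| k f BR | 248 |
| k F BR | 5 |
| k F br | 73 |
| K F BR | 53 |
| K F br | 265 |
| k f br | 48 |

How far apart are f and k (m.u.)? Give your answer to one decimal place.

21.1 m.u.

The two rarest classes, K f br and k F BR, are the double crossovers. Comparing them with the parentals, only the f allele has switched, so f is the middle locus and the order is br – f – k.
Crossovers in the f–k interval produce the single-crossover classes k F br and K f BR (73 + 81 = 154) plus the double crossovers (10).
RF(f–k) = (154 + 10) / 778 = 164/778 = 0.2108 → 21.1 m.u.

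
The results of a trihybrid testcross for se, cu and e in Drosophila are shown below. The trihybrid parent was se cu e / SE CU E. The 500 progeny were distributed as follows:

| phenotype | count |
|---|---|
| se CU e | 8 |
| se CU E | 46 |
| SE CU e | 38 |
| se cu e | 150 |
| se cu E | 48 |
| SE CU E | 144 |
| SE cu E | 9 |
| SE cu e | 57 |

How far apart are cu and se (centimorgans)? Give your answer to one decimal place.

The two rarest classes, se CU e and SE cu E, are the double crossovers. Comparing them with the parentals, only the cu allele has switched, so cu is the middle locus and the order is se – cu – e.
Crossovers in the se–cu interval produce the single-crossover classes SE cu e and se CU E (57 + 46 = 103) plus the double crossovers (17).
RF(se–cu) = (103 + 17) / 500 = 120/500 = 0.2400 → 24.0 centimorgans.

24.0 centimorgans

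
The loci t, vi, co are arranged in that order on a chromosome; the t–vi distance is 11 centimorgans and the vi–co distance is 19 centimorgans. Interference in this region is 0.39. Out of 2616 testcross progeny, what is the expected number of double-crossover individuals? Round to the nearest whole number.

Map distances give recombination frequencies of 0.110 and 0.190 for the two intervals.
With interference 0.39 (so coincidence = 0.61), expected double-crossover frequency = 0.110 × 0.190 × 0.61 = 0.01275.
Expected number = 0.01275 × 2616 = 33.35 ≈ 33.

33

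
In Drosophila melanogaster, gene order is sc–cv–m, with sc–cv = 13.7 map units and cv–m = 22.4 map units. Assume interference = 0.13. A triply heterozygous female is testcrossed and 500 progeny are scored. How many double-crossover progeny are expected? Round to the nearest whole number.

13

Map distances give recombination frequencies of 0.137 and 0.224 for the two intervals.
With interference 0.13 (so coincidence = 0.87), expected double-crossover frequency = 0.137 × 0.224 × 0.87 = 0.02670.
Expected number = 0.02670 × 500 = 13.35 ≈ 13.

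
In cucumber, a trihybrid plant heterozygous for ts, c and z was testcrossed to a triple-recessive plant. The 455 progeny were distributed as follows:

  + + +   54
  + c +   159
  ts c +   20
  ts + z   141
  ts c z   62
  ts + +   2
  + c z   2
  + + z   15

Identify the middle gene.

z

The two most frequent reciprocal classes, + c + and ts + z, are the parental types, so the F1 was + c + / ts + z.
The two rarest classes, + c z and ts + +, are the double crossovers. Comparing them with the parentals, only the z allele has switched, so z is the middle locus and the order is c – z – ts.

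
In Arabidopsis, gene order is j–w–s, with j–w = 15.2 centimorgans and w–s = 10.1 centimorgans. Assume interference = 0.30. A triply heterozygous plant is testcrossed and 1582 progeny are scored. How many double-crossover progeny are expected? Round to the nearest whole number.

17

Map distances give recombination frequencies of 0.152 and 0.101 for the two intervals.
With interference 0.30 (so coincidence = 0.70), expected double-crossover frequency = 0.152 × 0.101 × 0.70 = 0.01075.
Expected number = 0.01075 × 1582 = 17.00 ≈ 17.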